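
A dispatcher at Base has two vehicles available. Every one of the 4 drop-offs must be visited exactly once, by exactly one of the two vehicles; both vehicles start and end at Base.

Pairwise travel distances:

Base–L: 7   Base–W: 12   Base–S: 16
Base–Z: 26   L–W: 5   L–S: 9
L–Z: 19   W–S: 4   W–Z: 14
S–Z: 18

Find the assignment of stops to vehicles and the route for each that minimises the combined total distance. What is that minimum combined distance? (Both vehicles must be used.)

There are 2^3 − 1 = 7 ways to divide the 4 stops into two non-empty groups. For each, the best each vehicle can do is its own shortest tour through its group:
  {L} + {W, S, Z}: 14 + 60 = 74
  {W} + {L, S, Z}: 24 + 60 = 84
  {L, W} + {S, Z}: 24 + 60 = 84
  {S} + {L, W, Z}: 32 + 52 = 84
  {L, S} + {W, Z}: 32 + 52 = 84
  {W, S} + {L, Z}: 32 + 52 = 84
  … (7 splits in total)
Best: vehicle 1 Base → L → Base = 14; vehicle 2 Base → W → S → Z → Base = 60; combined 74.

74 — the smallest possible combined total.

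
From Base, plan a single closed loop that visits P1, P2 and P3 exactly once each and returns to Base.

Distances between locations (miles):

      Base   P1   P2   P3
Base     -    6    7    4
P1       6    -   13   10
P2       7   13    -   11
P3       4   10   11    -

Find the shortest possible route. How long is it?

34 miles — the shortest possible round trip.

Base - P1 - P2 - P3 - Base: 6+13+11+4 = 34
Base - P1 - P3 - P2 - Base: 6+10+11+7 = 34
Base - P2 - P1 - P3 - Base: 7+13+10+4 = 34
The minimum is 34.
One optimal route: Base → P1 → P2 → P3 → Base (or its reverse).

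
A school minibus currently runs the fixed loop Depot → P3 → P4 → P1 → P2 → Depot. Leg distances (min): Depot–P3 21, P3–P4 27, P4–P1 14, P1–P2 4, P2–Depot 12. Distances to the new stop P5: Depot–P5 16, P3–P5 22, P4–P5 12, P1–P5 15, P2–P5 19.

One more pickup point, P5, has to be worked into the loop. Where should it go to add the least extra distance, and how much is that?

Adding 7 min by placing P5 on the P3–P4 leg.

Insertion cost between consecutive stops i–j is d(i,P5) + d(P5,j) − d(i,j):
  between Depot and P3: 16 + 22 − 21 = 17
  between P3 and P4: 22 + 12 − 27 = 7
  between P4 and P1: 12 + 15 − 14 = 13
  between P1 and P2: 15 + 19 − 4 = 30
  between P2 and Depot: 19 + 16 − 12 = 23
Cheapest insertion is between P3 and P4, adding 7.
New total = 78 + 7 = 85.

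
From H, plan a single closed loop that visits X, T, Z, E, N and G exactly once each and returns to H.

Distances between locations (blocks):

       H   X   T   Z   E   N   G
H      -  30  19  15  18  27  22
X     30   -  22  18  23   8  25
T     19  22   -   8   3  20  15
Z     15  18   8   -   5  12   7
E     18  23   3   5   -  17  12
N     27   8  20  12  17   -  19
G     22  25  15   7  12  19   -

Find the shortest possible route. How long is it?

With 6 stops there are 6!/2 = 360 distinct round trips (a route and its reverse cost the same).
H→X→T→Z→E→N→G→H: 30+22+8+5+17+19+22 = 123
H→X→T→Z→E→G→N→H: 30+22+8+5+12+19+27 = 123
H→X→T→Z→N→E→G→H: 30+22+8+12+17+12+22 = 123
H→X→T→Z→N→G→E→H: 30+22+8+12+19+12+18 = 121
H→X→T→Z→G→E→N→H: 30+22+8+7+12+17+27 = 123
H→X→T→Z→G→N→E→H: 30+22+8+7+19+17+18 = 121
H→X→T→E→Z→N→G→H: 30+22+3+5+12+19+22 = 113
H→X→T→E→Z→G→N→H: 30+22+3+5+7+19+27 = 113
… (352 more)
H→X→N→Z→G→E→T→H: 30+8+12+7+12+3+19 = 91  ← best
The minimum is 91.
One optimal route: H → X → N → Z → G → E → T → H (or its reverse).

91 blocks — the shortest possible round trip.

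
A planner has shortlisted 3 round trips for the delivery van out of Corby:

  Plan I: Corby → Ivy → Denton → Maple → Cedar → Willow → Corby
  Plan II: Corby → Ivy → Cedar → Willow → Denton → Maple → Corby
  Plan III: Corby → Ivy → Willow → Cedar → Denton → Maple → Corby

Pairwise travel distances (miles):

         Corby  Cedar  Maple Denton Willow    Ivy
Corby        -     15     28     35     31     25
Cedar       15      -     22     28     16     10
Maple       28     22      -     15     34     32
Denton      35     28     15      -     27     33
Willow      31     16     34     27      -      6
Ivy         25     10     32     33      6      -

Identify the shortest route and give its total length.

118 miles — Plan III is the shortest.

Plan I: 25 + 33 + 15 + 22 + 16 + 31 = 142
Plan II: 25 + 10 + 16 + 27 + 15 + 28 = 121
Plan III: 25 + 6 + 16 + 28 + 15 + 28 = 118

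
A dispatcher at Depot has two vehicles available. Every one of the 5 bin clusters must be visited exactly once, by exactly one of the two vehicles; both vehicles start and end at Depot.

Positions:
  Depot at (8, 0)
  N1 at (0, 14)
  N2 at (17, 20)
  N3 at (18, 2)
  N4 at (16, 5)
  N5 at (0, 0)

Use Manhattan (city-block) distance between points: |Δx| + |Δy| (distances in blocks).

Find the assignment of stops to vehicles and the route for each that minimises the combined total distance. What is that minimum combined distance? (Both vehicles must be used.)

There are 2^4 − 1 = 15 ways to divide the 5 stops into two non-empty groups. For each, the best each vehicle can do is its own shortest tour through its group:
  {N1} + {N2, N3, N4, N5}: 44 + 76 = 120
  {N2} + {N1, N3, N4, N5}: 58 + 64 = 122
  {N1, N2} + {N3, N4, N5}: 74 + 46 = 120
  {N3} + {N1, N2, N4, N5}: 24 + 74 = 98
  {N1, N3} + {N2, N4, N5}: 64 + 74 = 138
  {N2, N3} + {N1, N4, N5}: 60 + 60 = 120
  … (15 splits in total)
  {N1, N2, N3, N4} + {N5}: 78 + 16 = 94  ← best
Best: vehicle 1 Depot → N1 → N2 → N4 → N3 → Depot = 78; vehicle 2 Depot → N5 → Depot = 16; combined 94.

Minimum combined distance: 94 blocks.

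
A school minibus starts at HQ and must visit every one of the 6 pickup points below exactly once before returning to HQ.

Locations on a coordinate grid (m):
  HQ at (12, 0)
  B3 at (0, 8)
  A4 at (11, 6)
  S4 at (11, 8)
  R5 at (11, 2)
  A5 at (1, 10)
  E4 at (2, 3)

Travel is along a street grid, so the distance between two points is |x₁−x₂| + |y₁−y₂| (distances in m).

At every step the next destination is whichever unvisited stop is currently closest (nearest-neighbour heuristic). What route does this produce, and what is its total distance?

44 m along HQ → R5 → A4 → S4 → B3 → A5 → E4 → HQ.

HQ → [R5:3 / A4:7 / S4:9 / E4:13 / B3:20 / A5:21] → R5 (3)
R5 → [A4:4 / S4:6 / E4:10 / B3:17 / A5:18] → A4 (4)
A4 → [S4:2 / E4:12 / B3:13 / A5:14] → S4 (2)
S4 → [B3:11 / A5:12 / E4:14] → B3 (11)
B3 → [A5:3 / E4:7] → A5 (3)
A5 → [E4:8] → E4 (8)
Return E4→HQ: 13.
Total = 3 + 4 + 2 + 11 + 3 + 8 + 13 = 44.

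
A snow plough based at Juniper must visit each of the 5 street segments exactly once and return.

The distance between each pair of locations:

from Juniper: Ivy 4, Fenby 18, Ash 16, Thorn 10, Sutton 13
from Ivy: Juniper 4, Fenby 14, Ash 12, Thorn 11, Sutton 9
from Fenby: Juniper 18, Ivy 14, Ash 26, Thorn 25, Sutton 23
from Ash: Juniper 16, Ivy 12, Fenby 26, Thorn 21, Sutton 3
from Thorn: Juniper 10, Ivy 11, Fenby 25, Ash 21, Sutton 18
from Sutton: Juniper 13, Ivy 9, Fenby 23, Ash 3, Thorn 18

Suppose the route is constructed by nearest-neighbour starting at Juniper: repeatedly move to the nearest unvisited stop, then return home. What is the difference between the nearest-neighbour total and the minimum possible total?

Juniper: Ivy=4, Thorn=10, Sutton=13, Ash=16, Fenby=18 ⇒ Ivy
Ivy: Sutton=9, Thorn=11, Ash=12, Fenby=14 ⇒ Sutton
Sutton: Ash=3, Thorn=18, Fenby=23 ⇒ Ash
Ash: Thorn=21, Fenby=26 ⇒ Thorn
Thorn: Fenby=25 ⇒ Fenby
NN route Juniper → Ivy → Sutton → Ash → Thorn → Fenby → Juniper costs 80.
Optimal: Juniper → Ivy → Fenby → Ash → Sutton → Thorn → Juniper costs 75 (by enumerating all 60 distinct tours).
Excess = 80 − 75 = 5.

The nearest-neighbour route is 5 longer than optimal.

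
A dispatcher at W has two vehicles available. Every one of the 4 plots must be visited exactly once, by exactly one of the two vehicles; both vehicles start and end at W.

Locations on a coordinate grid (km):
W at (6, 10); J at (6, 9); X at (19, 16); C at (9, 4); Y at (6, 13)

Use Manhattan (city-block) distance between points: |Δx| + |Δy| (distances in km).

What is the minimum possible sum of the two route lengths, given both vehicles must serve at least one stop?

Minimum combined distance: 52 km.

Check every non-empty split of the stops between the two vehicles; for each half take its own optimal tour:
  {J} + {X, C, Y}: 2 + 50 = 52
  {X} + {J, C, Y}: 38 + 24 = 62
  {J, X} + {C, Y}: 40 + 24 = 64
  {C} + {J, X, Y}: 18 + 40 = 58
  {J, C} + {X, Y}: 18 + 38 = 56
  {X, C} + {J, Y}: 50 + 8 = 58
  … (7 splits in total)
Best: vehicle 1 W → J → W = 2; vehicle 2 W → C → X → Y → W = 50; combined 52.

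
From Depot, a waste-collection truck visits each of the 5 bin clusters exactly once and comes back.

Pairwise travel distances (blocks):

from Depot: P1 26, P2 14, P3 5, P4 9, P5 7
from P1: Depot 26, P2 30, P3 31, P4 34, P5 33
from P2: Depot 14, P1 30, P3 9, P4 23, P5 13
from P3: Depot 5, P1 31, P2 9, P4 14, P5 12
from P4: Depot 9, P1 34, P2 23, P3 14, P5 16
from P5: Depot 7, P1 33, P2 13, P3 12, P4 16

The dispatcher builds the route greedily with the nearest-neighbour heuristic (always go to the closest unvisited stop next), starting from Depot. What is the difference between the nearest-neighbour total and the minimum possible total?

Depot: P3=5, P5=7, P4=9, P2=14, P1=26 ⇒ P3
P3: P2=9, P5=12, P4=14, P1=31 ⇒ P2
P2: P5=13, P4=23, P1=30 ⇒ P5
P5: P4=16, P1=33 ⇒ P4
P4: P1=34 ⇒ P1
NN route Depot → P3 → P2 → P5 → P4 → P1 → Depot costs 103.
Optimal: Depot → P3 → P2 → P1 → P4 → P5 → Depot costs 101 (by enumerating all 60 distinct tours).
Excess = 103 − 101 = 2.

Excess over optimum: 2 blocks.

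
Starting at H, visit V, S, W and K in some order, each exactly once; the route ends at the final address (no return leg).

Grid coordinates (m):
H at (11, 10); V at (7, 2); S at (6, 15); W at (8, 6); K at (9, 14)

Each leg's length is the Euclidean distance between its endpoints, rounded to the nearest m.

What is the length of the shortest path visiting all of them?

There are 4! = 24 possible orderings.
H → V → S → W → K: 9+13+9+8 = 39
H → V → S → K → W: 9+13+3+8 = 33
H → V → W → S → K: 9+4+9+3 = 25
H → V → W → K → S: 9+4+8+3 = 24
H → V → K → S → W: 9+12+3+9 = 33
H → V → K → W → S: 9+12+8+9 = 38
H → S → V → W → K: 7+13+4+8 = 32
H → S → V → K → W: 7+13+12+8 = 40
H → S → W → V → K: 7+9+4+12 = 32
H → S → W → K → V: 7+9+8+12 = 36
H → S → K → V → W: 7+3+12+4 = 26
H → S → K → W → V: 7+3+8+4 = 22
H → W → V → S → K: 5+4+13+3 = 25
H → W → V → K → S: 5+4+12+3 = 24
… (10 more)
H → K → S → W → V: 4+3+9+4 = 20  ← best
The minimum is 20.
One shortest path: H → K → S → W → V.

Shortest open route: 20 m.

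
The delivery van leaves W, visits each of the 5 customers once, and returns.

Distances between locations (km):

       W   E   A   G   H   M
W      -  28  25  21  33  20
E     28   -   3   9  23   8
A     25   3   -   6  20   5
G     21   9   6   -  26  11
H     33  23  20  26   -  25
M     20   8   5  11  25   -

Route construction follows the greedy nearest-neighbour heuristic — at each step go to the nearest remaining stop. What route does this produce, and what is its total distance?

From W: distances to unvisited — M=20, G=21, A=25, E=28, H=33. Nearest is M (20).
From M: distances to unvisited — A=5, E=8, G=11, H=25. Nearest is A (5).
From A: distances to unvisited — E=3, G=6, H=20. Nearest is E (3).
From E: distances to unvisited — G=9, H=23. Nearest is G (9).
From G: distances to unvisited — H=26. Nearest is H (26).
Return H→W: 33.
Total = 20 + 5 + 3 + 9 + 26 + 33 = 96.

Total distance 96 km via the nearest-neighbour route W → M → A → E → G → H → W.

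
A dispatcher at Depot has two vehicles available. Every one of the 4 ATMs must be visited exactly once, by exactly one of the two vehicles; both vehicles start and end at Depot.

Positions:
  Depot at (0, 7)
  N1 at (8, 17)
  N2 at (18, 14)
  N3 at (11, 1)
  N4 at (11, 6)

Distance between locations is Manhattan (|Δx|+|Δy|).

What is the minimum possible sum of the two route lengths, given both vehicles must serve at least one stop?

90 — the smallest possible combined total.

Try each way of splitting the stops between the two vehicles (each non-empty) and, for each split, find the best tour for each vehicle:
  {N1} + {N2, N3, N4}: 36 + 62 = 98
  {N2} + {N1, N3, N4}: 50 + 54 = 104
  {N1, N2} + {N3, N4}: 56 + 34 = 90
  {N3} + {N1, N2, N4}: 34 + 58 = 92
  {N1, N3} + {N2, N4}: 54 + 52 = 106
  {N2, N3} + {N1, N4}: 62 + 44 = 106
  … (7 splits in total)
Best: vehicle 1 Depot → N1 → N2 → Depot = 56; vehicle 2 Depot → N3 → N4 → Depot = 34; combined 90.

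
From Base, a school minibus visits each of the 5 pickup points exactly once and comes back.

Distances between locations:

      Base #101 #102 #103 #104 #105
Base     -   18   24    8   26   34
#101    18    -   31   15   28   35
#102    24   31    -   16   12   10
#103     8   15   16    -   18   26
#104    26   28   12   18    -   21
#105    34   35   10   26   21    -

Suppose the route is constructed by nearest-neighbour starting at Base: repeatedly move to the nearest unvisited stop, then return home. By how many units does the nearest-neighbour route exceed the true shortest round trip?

6 longer than the optimal tour.

Base: #103=8, #101=18, #102=24, #104=26, #105=34 ⇒ #103
#103: #101=15, #102=16, #104=18, #105=26 ⇒ #101
#101: #104=28, #102=31, #105=35 ⇒ #104
#104: #102=12, #105=21 ⇒ #102
#102: #105=10 ⇒ #105
NN route Base → #103 → #101 → #104 → #102 → #105 → Base costs 107.
Optimal: Base → #101 → #104 → #105 → #102 → #103 → Base costs 101 (by enumerating all 60 distinct tours).
Excess = 107 − 101 = 6.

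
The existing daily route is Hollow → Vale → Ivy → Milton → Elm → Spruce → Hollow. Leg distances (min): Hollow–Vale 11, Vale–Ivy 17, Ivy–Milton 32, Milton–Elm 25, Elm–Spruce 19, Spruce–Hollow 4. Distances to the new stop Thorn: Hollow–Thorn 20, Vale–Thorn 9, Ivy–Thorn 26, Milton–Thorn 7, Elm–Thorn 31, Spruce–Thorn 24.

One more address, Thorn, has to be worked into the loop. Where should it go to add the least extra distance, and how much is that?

Insertion cost between consecutive stops i–j is d(i,Thorn) + d(Thorn,j) − d(i,j):
  between Hollow and Vale: 20 + 9 − 11 = 18
  between Vale and Ivy: 9 + 26 − 17 = 18
  between Ivy and Milton: 26 + 7 − 32 = 1
  between Milton and Elm: 7 + 31 − 25 = 13
  between Elm and Spruce: 31 + 24 − 19 = 36
  between Spruce and Hollow: 24 + 20 − 4 = 40
Cheapest insertion is between Ivy and Milton, adding 1.
New total = 108 + 1 = 109.

+1 min — insert Thorn between Ivy and Milton.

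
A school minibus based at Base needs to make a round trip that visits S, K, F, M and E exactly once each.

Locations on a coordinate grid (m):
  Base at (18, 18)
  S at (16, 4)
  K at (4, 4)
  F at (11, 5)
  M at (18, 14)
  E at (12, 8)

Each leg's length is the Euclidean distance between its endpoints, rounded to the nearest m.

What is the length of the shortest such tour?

With 5 stops there are 5!/2 = 60 distinct round trips (a route and its reverse cost the same).
Base→S→K→F→M→E→Base: 14+12+7+11+8+12 = 64
Base→S→K→F→E→M→Base: 14+12+7+3+8+4 = 48
Base→S→K→M→F→E→Base: 14+12+17+11+3+12 = 69
Base→S→K→M→E→F→Base: 14+12+17+8+3+15 = 69
Base→S→K→E→F→M→Base: 14+12+9+3+11+4 = 53
Base→S→K→E→M→F→Base: 14+12+9+8+11+15 = 69
Base→S→F→K→M→E→Base: 14+5+7+17+8+12 = 63
Base→S→F→K→E→M→Base: 14+5+7+9+8+4 = 47
Base→S→F→M→K→E→Base: 14+5+11+17+9+12 = 68
Base→S→F→M→E→K→Base: 14+5+11+8+9+20 = 67
Base→S→F→E→K→M→Base: 14+5+3+9+17+4 = 52
Base→S→F→E→M→K→Base: 14+5+3+8+17+20 = 67
Base→S→M→K→F→E→Base: 14+10+17+7+3+12 = 63
Base→S→M→K→E→F→Base: 14+10+17+9+3+15 = 68
… (46 more)
The minimum is 47.
One optimal route: Base → S → F → K → E → M → Base (or its reverse).

Minimum total distance: 47 m.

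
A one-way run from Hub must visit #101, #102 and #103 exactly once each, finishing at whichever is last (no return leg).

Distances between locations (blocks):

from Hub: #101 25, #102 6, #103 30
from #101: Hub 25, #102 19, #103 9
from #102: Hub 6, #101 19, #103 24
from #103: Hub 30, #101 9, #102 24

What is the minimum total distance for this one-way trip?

There are 3! = 6 possible orderings.
Hub→#101→#102→#103: 25+19+24 = 68
Hub→#101→#103→#102: 25+9+24 = 58
Hub→#102→#101→#103: 6+19+9 = 34
Hub→#102→#103→#101: 6+24+9 = 39
Hub→#103→#101→#102: 30+9+19 = 58
Hub→#103→#102→#101: 30+24+19 = 73
The minimum is 34.
One shortest path: Hub → #102 → #101 → #103.

Minimum one-way distance = 34 blocks.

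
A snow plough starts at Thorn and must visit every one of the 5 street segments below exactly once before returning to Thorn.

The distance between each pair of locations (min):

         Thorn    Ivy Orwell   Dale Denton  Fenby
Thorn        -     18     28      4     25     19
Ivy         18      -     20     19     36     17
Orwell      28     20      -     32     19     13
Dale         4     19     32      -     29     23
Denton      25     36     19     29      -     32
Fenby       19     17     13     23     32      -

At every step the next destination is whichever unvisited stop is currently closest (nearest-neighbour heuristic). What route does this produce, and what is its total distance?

97 min along Thorn → Dale → Ivy → Fenby → Orwell → Denton → Thorn.

Thorn → [Dale:4 / Ivy:18 / Fenby:19 / Denton:25 / Orwell:28] → Dale (4)
Dale → [Ivy:19 / Fenby:23 / Denton:29 / Orwell:32] → Ivy (19)
Ivy → [Fenby:17 / Orwell:20 / Denton:36] → Fenby (17)
Fenby → [Orwell:13 / Denton:32] → Orwell (13)
Orwell → [Denton:19] → Denton (19)
Return Denton→Thorn: 25.
Total = 4 + 19 + 17 + 13 + 19 + 25 = 97.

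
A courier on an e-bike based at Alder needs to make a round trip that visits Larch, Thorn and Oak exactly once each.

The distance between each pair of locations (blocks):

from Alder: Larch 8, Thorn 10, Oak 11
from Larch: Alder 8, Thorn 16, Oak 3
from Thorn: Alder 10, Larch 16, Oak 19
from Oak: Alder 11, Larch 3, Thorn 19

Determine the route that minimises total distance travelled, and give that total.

Minimum total distance: 40 blocks.

There are 3 distinct closed tours to check (reversals are equivalent).
Alder-Larch-Thorn-Oak-Alder: 8+16+19+11 = 54
Alder-Larch-Oak-Thorn-Alder: 8+3+19+10 = 40
Alder-Thorn-Larch-Oak-Alder: 10+16+3+11 = 40
The minimum is 40.
One optimal route: Alder → Larch → Oak → Thorn → Alder (or its reverse).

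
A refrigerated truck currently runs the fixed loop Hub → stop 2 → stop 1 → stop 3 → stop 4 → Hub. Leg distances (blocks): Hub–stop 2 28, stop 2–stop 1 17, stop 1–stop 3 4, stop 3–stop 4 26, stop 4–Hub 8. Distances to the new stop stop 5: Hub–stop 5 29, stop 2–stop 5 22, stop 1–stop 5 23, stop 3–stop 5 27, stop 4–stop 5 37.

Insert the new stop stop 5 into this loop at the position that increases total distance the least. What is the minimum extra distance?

Adding 23 blocks by placing stop 5 on the Hub–stop 2 leg.

Insertion cost between consecutive stops i–j is d(i,stop 5) + d(stop 5,j) − d(i,j):
  between Hub and stop 2: 29 + 22 − 28 = 23
  between stop 2 and stop 1: 22 + 23 − 17 = 28
  between stop 1 and stop 3: 23 + 27 − 4 = 46
  between stop 3 and stop 4: 27 + 37 − 26 = 38
  between stop 4 and Hub: 37 + 29 − 8 = 58
Cheapest insertion is between Hub and stop 2, adding 23.
New total = 83 + 23 = 106.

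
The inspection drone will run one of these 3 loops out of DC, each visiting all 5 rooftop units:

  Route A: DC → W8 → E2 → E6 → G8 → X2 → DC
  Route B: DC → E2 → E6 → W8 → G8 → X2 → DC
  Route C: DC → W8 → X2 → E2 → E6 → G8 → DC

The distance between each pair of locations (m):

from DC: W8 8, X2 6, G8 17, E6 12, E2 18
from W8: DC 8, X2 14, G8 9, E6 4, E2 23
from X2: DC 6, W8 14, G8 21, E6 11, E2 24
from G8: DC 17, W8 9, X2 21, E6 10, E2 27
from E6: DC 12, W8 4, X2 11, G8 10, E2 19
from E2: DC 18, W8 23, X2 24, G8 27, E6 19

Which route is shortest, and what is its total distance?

Route A: 8 + 23 + 19 + 10 + 21 + 6 = 87
Route B: 18 + 19 + 4 + 9 + 21 + 6 = 77
Route C: 8 + 14 + 24 + 19 + 10 + 17 = 92

Shortest is Route B, total 77 m.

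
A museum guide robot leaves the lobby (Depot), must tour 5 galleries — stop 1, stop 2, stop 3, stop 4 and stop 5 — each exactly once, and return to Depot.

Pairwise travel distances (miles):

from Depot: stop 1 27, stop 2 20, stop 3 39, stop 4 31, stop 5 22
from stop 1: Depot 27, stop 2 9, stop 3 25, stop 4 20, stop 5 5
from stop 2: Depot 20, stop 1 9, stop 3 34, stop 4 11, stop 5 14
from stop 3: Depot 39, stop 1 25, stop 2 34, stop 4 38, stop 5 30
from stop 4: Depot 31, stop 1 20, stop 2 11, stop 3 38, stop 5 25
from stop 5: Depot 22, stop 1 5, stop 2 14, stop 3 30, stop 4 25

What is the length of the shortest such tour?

There are 60 distinct closed tours to check (reversals are equivalent).
Depot-stop 1-stop 2-stop 3-stop 4-stop 5-Depot: 27+9+34+38+25+22 = 155
Depot-stop 1-stop 2-stop 3-stop 5-stop 4-Depot: 27+9+34+30+25+31 = 156
Depot-stop 1-stop 2-stop 4-stop 3-stop 5-Depot: 27+9+11+38+30+22 = 137
Depot-stop 1-stop 2-stop 4-stop 5-stop 3-Depot: 27+9+11+25+30+39 = 141
Depot-stop 1-stop 2-stop 5-stop 3-stop 4-Depot: 27+9+14+30+38+31 = 149
Depot-stop 1-stop 2-stop 5-stop 4-stop 3-Depot: 27+9+14+25+38+39 = 152
Depot-stop 1-stop 3-stop 2-stop 4-stop 5-Depot: 27+25+34+11+25+22 = 144
Depot-stop 1-stop 3-stop 2-stop 5-stop 4-Depot: 27+25+34+14+25+31 = 156
Depot-stop 1-stop 3-stop 4-stop 2-stop 5-Depot: 27+25+38+11+14+22 = 137
Depot-stop 1-stop 3-stop 4-stop 5-stop 2-Depot: 27+25+38+25+14+20 = 149
Depot-stop 1-stop 3-stop 5-stop 2-stop 4-Depot: 27+25+30+14+11+31 = 138
Depot-stop 1-stop 3-stop 5-stop 4-stop 2-Depot: 27+25+30+25+11+20 = 138
Depot-stop 1-stop 4-stop 2-stop 3-stop 5-Depot: 27+20+11+34+30+22 = 144
Depot-stop 1-stop 4-stop 2-stop 5-stop 3-Depot: 27+20+11+14+30+39 = 141
… (46 more)
Depot-stop 2-stop 4-stop 3-stop 1-stop 5-Depot: 20+11+38+25+5+22 = 121  ← best
The minimum is 121.
One optimal route: Depot → stop 2 → stop 4 → stop 3 → stop 1 → stop 5 → Depot (or its reverse).

121 miles — the shortest possible round trip.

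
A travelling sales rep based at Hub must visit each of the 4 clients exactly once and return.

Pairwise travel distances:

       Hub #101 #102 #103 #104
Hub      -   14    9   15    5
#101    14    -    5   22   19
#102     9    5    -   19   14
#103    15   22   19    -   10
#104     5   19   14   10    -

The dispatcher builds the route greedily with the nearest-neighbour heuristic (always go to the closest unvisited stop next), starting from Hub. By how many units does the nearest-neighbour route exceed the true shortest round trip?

Excess over optimum: 2.

From Hub: #104=5, #102=9, #101=14, #103=15 → choose #104 (5).
From #104: #103=10, #102=14, #101=19 → choose #103 (10).
From #103: #102=19, #101=22 → choose #102 (19).
From #102: #101=5 → choose #101 (5).
NN route Hub → #104 → #103 → #102 → #101 → Hub costs 53.
Optimal: Hub → #102 → #101 → #103 → #104 → Hub costs 51 (by enumerating all 12 distinct tours).
Excess = 53 − 51 = 2.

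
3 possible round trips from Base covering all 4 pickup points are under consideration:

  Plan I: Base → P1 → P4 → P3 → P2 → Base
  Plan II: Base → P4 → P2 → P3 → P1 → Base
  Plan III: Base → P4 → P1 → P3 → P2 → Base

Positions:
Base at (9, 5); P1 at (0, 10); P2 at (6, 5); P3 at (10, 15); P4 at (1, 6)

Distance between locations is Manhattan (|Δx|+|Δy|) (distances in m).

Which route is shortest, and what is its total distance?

46 m — Plan III is the shortest.

Plan I: 14 + 5 + 18 + 14 + 3 = 54
Plan II: 9 + 6 + 14 + 15 + 14 = 58
Plan III: 9 + 5 + 15 + 14 + 3 = 46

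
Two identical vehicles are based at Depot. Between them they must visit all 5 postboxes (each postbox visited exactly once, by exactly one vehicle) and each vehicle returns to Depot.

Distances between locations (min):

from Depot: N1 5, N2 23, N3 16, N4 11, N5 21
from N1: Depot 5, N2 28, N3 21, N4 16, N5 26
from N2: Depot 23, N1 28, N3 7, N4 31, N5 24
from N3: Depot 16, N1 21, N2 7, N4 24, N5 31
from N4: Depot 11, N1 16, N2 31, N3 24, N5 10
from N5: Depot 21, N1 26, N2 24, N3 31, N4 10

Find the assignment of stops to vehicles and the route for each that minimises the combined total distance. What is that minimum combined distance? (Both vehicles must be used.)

Try each way of splitting the stops between the two vehicles (each non-empty) and, for each split, find the best tour for each vehicle:
  {N1} + {N2, N3, N4, N5}: 10 + 68 = 78
  {N2} + {N1, N3, N4, N5}: 46 + 78 = 124
  {N1, N2} + {N3, N4, N5}: 56 + 68 = 124
  {N3} + {N1, N2, N4, N5}: 32 + 78 = 110
  {N1, N3} + {N2, N4, N5}: 42 + 68 = 110
  {N2, N3} + {N1, N4, N5}: 46 + 52 = 98
  … (15 splits in total)
Best: vehicle 1 Depot → N1 → Depot = 10; vehicle 2 Depot → N3 → N2 → N5 → N4 → Depot = 68; combined 78.

78 min — the smallest possible combined total.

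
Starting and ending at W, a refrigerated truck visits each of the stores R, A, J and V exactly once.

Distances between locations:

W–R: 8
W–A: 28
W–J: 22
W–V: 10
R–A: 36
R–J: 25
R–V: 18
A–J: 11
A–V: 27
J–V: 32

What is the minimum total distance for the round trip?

Shortest round trip = 81.

W→R→A→J→V→W: 8+36+11+32+10 = 97
W→R→A→V→J→W: 8+36+27+32+22 = 125
W→R→J→A→V→W: 8+25+11+27+10 = 81
W→R→J→V→A→W: 8+25+32+27+28 = 120
W→R→V→A→J→W: 8+18+27+11+22 = 86
W→R→V→J→A→W: 8+18+32+11+28 = 97
W→A→R→J→V→W: 28+36+25+32+10 = 131
W→A→R→V→J→W: 28+36+18+32+22 = 136
W→A→J→R→V→W: 28+11+25+18+10 = 92
W→A→V→R→J→W: 28+27+18+25+22 = 120
W→J→R→A→V→W: 22+25+36+27+10 = 120
W→J→A→R→V→W: 22+11+36+18+10 = 97
The minimum is 81.
One optimal route: W → R → J → A → V → W (or its reverse).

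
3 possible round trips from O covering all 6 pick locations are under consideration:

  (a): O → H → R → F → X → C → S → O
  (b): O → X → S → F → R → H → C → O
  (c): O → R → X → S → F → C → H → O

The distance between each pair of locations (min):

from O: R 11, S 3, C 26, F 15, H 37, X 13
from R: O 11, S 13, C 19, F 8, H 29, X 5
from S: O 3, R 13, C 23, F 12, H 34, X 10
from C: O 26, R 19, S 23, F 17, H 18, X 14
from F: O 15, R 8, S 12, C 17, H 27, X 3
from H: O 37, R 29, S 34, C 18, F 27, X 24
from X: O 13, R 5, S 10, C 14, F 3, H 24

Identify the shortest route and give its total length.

110 min — (c) is the shortest.

(a): 37 + 29 + 8 + 3 + 14 + 23 + 3 = 117
(b): 13 + 10 + 12 + 8 + 29 + 18 + 26 = 116
(c): 11 + 5 + 10 + 12 + 17 + 18 + 37 = 110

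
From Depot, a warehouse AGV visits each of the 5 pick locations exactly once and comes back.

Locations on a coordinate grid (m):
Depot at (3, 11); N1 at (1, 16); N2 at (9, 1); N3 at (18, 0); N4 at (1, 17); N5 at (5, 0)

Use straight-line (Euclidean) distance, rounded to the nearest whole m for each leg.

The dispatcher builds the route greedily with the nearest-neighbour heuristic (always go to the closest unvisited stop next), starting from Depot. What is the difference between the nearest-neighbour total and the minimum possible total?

The nearest-neighbour route is 1 m longer than optimal.

Depot: N1=5, N4=6, N5=11, N2=12, N3=19 ⇒ N1
N1: N4=1, N5=16, N2=17, N3=23 ⇒ N4
N4: N5=17, N2=18, N3=24 ⇒ N5
N5: N2=4, N3=13 ⇒ N2
N2: N3=9 ⇒ N3
NN route Depot → N1 → N4 → N5 → N2 → N3 → Depot costs 55.
Optimal: Depot → N1 → N4 → N3 → N2 → N5 → Depot costs 54 (by enumerating all 60 distinct tours).
Excess = 55 − 54 = 1.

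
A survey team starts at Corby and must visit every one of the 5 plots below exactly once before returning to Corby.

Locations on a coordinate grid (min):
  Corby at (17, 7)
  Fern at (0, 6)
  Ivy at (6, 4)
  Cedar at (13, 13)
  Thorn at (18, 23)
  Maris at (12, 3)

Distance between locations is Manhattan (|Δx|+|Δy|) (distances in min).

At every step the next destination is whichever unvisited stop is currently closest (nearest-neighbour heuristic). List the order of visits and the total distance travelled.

Nearest-neighbour total = 76 min; route Corby → Maris → Ivy → Fern → Cedar → Thorn → Corby.

At Corby the remaining stops are Maris 9, Cedar 10, Ivy 14, Thorn 17, Fern 18; go to Maris.
At Maris the remaining stops are Ivy 7, Cedar 11, Fern 15, Thorn 26; go to Ivy.
At Ivy the remaining stops are Fern 8, Cedar 16, Thorn 31; go to Fern.
At Fern the remaining stops are Cedar 20, Thorn 35; go to Cedar.
At Cedar the remaining stops are Thorn 15; go to Thorn.
Return Thorn→Corby: 17.
Total = 9 + 7 + 8 + 20 + 15 + 17 = 76.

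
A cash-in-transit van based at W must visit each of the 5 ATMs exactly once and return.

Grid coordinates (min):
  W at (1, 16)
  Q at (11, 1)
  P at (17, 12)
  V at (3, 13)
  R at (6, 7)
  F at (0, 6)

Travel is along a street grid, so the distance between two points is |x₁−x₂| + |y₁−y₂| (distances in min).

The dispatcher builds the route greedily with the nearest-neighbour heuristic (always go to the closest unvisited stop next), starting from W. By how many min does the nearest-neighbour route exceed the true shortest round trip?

8 min longer than the optimal tour.

From W: V=5, F=11, R=14, P=20, Q=25 → choose V (5).
From V: R=9, F=10, P=15, Q=20 → choose R (9).
From R: F=7, Q=11, P=16 → choose F (7).
From F: Q=16, P=23 → choose Q (16).
From Q: P=17 → choose P (17).
NN route W → V → R → F → Q → P → W costs 74.
Optimal: W → V → P → Q → R → F → W costs 66 (by enumerating all 60 distinct tours).
Excess = 74 − 66 = 8.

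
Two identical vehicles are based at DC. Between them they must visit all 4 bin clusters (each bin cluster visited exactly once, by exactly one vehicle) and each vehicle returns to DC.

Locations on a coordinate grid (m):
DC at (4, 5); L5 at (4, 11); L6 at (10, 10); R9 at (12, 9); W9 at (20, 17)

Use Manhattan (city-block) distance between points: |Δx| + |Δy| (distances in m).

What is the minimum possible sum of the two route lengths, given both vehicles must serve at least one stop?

Try each way of splitting the stops between the two vehicles (each non-empty) and, for each split, find the best tour for each vehicle:
  {L5} + {L6, R9, W9}: 12 + 56 = 68
  {L6} + {L5, R9, W9}: 22 + 56 = 78
  {L5, L6} + {R9, W9}: 24 + 56 = 80
  {R9} + {L5, L6, W9}: 24 + 56 = 80
  {L5, R9} + {L6, W9}: 28 + 56 = 84
  {L6, R9} + {L5, W9}: 26 + 56 = 82
  … (7 splits in total)
Best: vehicle 1 DC → L5 → DC = 12; vehicle 2 DC → L6 → W9 → R9 → DC = 56; combined 68.

68 m — the smallest possible combined total.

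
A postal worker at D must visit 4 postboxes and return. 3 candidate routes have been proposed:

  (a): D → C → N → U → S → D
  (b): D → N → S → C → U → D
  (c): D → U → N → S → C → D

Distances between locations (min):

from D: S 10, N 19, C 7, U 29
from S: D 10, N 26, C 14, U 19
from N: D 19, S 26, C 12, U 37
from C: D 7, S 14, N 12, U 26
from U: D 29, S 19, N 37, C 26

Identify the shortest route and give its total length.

(a): 7 + 12 + 37 + 19 + 10 = 85
(b): 19 + 26 + 14 + 26 + 29 = 114
(c): 29 + 37 + 26 + 14 + 7 = 113

85 min — (a) is the shortest.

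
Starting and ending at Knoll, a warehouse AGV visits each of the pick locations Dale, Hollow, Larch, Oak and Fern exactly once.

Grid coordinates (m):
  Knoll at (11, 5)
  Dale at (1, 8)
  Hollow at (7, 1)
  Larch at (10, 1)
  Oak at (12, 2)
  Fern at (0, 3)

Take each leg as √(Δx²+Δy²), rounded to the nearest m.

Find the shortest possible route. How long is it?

Shortest round trip = 30 m.

Knoll → Dale → Hollow → Larch → Oak → Fern → Knoll: 10+9+3+2+12+11 = 47
Knoll → Dale → Hollow → Larch → Fern → Oak → Knoll: 10+9+3+10+12+3 = 47
Knoll → Dale → Hollow → Oak → Larch → Fern → Knoll: 10+9+5+2+10+11 = 47
Knoll → Dale → Hollow → Oak → Fern → Larch → Knoll: 10+9+5+12+10+4 = 50
Knoll → Dale → Hollow → Fern → Larch → Oak → Knoll: 10+9+7+10+2+3 = 41
Knoll → Dale → Hollow → Fern → Oak → Larch → Knoll: 10+9+7+12+2+4 = 44
Knoll → Dale → Larch → Hollow → Oak → Fern → Knoll: 10+11+3+5+12+11 = 52
Knoll → Dale → Larch → Hollow → Fern → Oak → Knoll: 10+11+3+7+12+3 = 46
Knoll → Dale → Larch → Oak → Hollow → Fern → Knoll: 10+11+2+5+7+11 = 46
Knoll → Dale → Larch → Oak → Fern → Hollow → Knoll: 10+11+2+12+7+6 = 48
Knoll → Dale → Larch → Fern → Hollow → Oak → Knoll: 10+11+10+7+5+3 = 46
Knoll → Dale → Larch → Fern → Oak → Hollow → Knoll: 10+11+10+12+5+6 = 54
Knoll → Dale → Oak → Hollow → Larch → Fern → Knoll: 10+13+5+3+10+11 = 52
Knoll → Dale → Oak → Hollow → Fern → Larch → Knoll: 10+13+5+7+10+4 = 49
… (46 more)
Knoll → Dale → Fern → Hollow → Larch → Oak → Knoll: 10+5+7+3+2+3 = 30  ← best
The minimum is 30.
One optimal route: Knoll → Dale → Fern → Hollow → Larch → Oak → Knoll (or its reverse).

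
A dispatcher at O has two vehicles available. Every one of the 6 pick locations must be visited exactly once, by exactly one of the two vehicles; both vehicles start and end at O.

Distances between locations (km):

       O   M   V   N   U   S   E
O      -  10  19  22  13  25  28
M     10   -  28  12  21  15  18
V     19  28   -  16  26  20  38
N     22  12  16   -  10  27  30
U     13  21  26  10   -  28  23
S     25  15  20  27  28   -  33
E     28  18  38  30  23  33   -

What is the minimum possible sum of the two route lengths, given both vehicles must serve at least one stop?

140 km — the smallest possible combined total.

Check every non-empty split of the stops between the two vehicles; for each half take its own optimal tour:
  {M} + {V, N, U, S, E}: 20 + 120 = 140
  {V} + {M, N, U, S, E}: 38 + 111 = 149
  {M, V} + {N, U, S, E}: 57 + 111 = 168
  {N} + {M, V, U, S, E}: 44 + 108 = 152
  {M, N} + {V, U, S, E}: 44 + 108 = 152
  {V, N} + {M, U, S, E}: 57 + 94 = 151
  … (31 splits in total)
Best: vehicle 1 O → M → O = 20; vehicle 2 O → U → N → V → S → E → O = 120; combined 140.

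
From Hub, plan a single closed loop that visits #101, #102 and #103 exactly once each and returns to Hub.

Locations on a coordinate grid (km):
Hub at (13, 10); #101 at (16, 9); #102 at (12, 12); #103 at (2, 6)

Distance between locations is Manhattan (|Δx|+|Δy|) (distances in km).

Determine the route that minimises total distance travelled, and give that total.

There are 3 distinct closed tours to check (reversals are equivalent).
Hub - #101 - #102 - #103 - Hub: 4+7+16+15 = 42
Hub - #101 - #103 - #102 - Hub: 4+17+16+3 = 40
Hub - #102 - #101 - #103 - Hub: 3+7+17+15 = 42
The minimum is 40.
One optimal route: Hub → #101 → #103 → #102 → Hub (or its reverse).

Shortest round trip = 40 km.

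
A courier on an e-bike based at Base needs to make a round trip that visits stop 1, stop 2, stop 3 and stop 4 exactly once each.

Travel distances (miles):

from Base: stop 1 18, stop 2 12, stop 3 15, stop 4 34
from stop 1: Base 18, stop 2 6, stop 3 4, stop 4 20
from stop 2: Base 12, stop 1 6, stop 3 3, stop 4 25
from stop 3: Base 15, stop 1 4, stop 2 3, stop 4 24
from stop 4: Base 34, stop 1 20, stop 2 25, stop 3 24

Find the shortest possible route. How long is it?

With 4 stops there are 4!/2 = 12 distinct round trips (a route and its reverse cost the same).
Base → stop 1 → stop 2 → stop 3 → stop 4 → Base: 18+6+3+24+34 = 85
Base → stop 1 → stop 2 → stop 4 → stop 3 → Base: 18+6+25+24+15 = 88
Base → stop 1 → stop 3 → stop 2 → stop 4 → Base: 18+4+3+25+34 = 84
Base → stop 1 → stop 3 → stop 4 → stop 2 → Base: 18+4+24+25+12 = 83
Base → stop 1 → stop 4 → stop 2 → stop 3 → Base: 18+20+25+3+15 = 81
Base → stop 1 → stop 4 → stop 3 → stop 2 → Base: 18+20+24+3+12 = 77
Base → stop 2 → stop 1 → stop 3 → stop 4 → Base: 12+6+4+24+34 = 80
Base → stop 2 → stop 1 → stop 4 → stop 3 → Base: 12+6+20+24+15 = 77
Base → stop 2 → stop 3 → stop 1 → stop 4 → Base: 12+3+4+20+34 = 73
Base → stop 2 → stop 4 → stop 1 → stop 3 → Base: 12+25+20+4+15 = 76
Base → stop 3 → stop 1 → stop 2 → stop 4 → Base: 15+4+6+25+34 = 84
Base → stop 3 → stop 2 → stop 1 → stop 4 → Base: 15+3+6+20+34 = 78
The minimum is 73.
One optimal route: Base → stop 2 → stop 3 → stop 1 → stop 4 → Base (or its reverse).

73 miles — the shortest possible round trip.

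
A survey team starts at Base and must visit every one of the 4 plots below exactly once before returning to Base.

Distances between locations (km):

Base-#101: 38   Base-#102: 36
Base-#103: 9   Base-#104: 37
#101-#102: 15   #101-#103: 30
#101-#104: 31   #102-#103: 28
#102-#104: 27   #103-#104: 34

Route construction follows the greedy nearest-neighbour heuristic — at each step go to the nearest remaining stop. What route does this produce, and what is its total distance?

Nearest-neighbour total = 120 km; route Base → #103 → #102 → #101 → #104 → Base.

At Base the remaining stops are #103 9, #102 36, #104 37, #101 38; go to #103.
At #103 the remaining stops are #102 28, #101 30, #104 34; go to #102.
At #102 the remaining stops are #101 15, #104 27; go to #101.
At #101 the remaining stops are #104 31; go to #104.
Return #104→Base: 37.
Total = 9 + 28 + 15 + 31 + 37 = 120.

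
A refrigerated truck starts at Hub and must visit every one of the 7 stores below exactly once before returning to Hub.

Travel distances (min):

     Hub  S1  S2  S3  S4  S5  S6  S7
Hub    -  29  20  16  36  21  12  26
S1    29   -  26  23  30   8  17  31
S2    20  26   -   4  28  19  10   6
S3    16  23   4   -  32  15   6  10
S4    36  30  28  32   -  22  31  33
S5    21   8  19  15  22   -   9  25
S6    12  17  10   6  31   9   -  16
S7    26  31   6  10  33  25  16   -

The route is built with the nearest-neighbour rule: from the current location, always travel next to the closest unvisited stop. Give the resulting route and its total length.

From Hub: distances to unvisited — S6=12, S3=16, S2=20, S5=21, S7=26, S1=29, S4=36. Nearest is S6 (12).
From S6: distances to unvisited — S3=6, S5=9, S2=10, S7=16, S1=17, S4=31. Nearest is S3 (6).
From S3: distances to unvisited — S2=4, S7=10, S5=15, S1=23, S4=32. Nearest is S2 (4).
From S2: distances to unvisited — S7=6, S5=19, S1=26, S4=28. Nearest is S7 (6).
From S7: distances to unvisited — S5=25, S1=31, S4=33. Nearest is S5 (25).
From S5: distances to unvisited — S1=8, S4=22. Nearest is S1 (8).
From S1: distances to unvisited — S4=30. Nearest is S4 (30).
Return S4→Hub: 36.
Total = 12 + 6 + 4 + 6 + 25 + 8 + 30 + 36 = 127.

127 min along Hub → S6 → S3 → S2 → S7 → S5 → S1 → S4 → Hub.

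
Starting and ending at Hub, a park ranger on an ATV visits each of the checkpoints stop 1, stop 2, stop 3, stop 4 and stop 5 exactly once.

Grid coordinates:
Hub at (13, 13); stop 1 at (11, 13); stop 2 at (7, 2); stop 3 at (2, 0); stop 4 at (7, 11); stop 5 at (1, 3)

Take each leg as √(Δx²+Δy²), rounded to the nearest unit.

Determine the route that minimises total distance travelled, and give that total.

Minimum total distance: 37.

There are 60 distinct closed tours to check (reversals are equivalent).
Hub → stop 1 → stop 2 → stop 3 → stop 4 → stop 5 → Hub: 2+12+5+12+10+16 = 57
Hub → stop 1 → stop 2 → stop 3 → stop 5 → stop 4 → Hub: 2+12+5+3+10+6 = 38
Hub → stop 1 → stop 2 → stop 4 → stop 3 → stop 5 → Hub: 2+12+9+12+3+16 = 54
Hub → stop 1 → stop 2 → stop 4 → stop 5 → stop 3 → Hub: 2+12+9+10+3+17 = 53
Hub → stop 1 → stop 2 → stop 5 → stop 3 → stop 4 → Hub: 2+12+6+3+12+6 = 41
Hub → stop 1 → stop 2 → stop 5 → stop 4 → stop 3 → Hub: 2+12+6+10+12+17 = 59
Hub → stop 1 → stop 3 → stop 2 → stop 4 → stop 5 → Hub: 2+16+5+9+10+16 = 58
Hub → stop 1 → stop 3 → stop 2 → stop 5 → stop 4 → Hub: 2+16+5+6+10+6 = 45
Hub → stop 1 → stop 3 → stop 4 → stop 2 → stop 5 → Hub: 2+16+12+9+6+16 = 61
Hub → stop 1 → stop 3 → stop 4 → stop 5 → stop 2 → Hub: 2+16+12+10+6+13 = 59
Hub → stop 1 → stop 3 → stop 5 → stop 2 → stop 4 → Hub: 2+16+3+6+9+6 = 42
Hub → stop 1 → stop 3 → stop 5 → stop 4 → stop 2 → Hub: 2+16+3+10+9+13 = 53
Hub → stop 1 → stop 4 → stop 2 → stop 3 → stop 5 → Hub: 2+4+9+5+3+16 = 39
Hub → stop 1 → stop 4 → stop 2 → stop 5 → stop 3 → Hub: 2+4+9+6+3+17 = 41
… (46 more)
Hub → stop 1 → stop 4 → stop 5 → stop 3 → stop 2 → Hub: 2+4+10+3+5+13 = 37  ← best
The minimum is 37.
One optimal route: Hub → stop 1 → stop 4 → stop 5 → stop 3 → stop 2 → Hub (or its reverse).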